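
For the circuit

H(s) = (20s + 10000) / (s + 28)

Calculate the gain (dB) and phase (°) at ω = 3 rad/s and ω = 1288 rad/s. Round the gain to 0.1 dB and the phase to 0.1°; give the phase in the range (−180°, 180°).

ω = 3: 51.0 dB, -5.8°; ω = 1288: 26.6 dB, -20.0°

Substitute s = j3:
Numerator: 20(j3) + 10000 = 10000 + j60
Denominator: (j3) + 28 = 28 + j3
|N| = √(10000² + 60²) ≈ 10000, ∠N ≈ 0.34°
|D| = √(28² + 3²) ≈ 28.16, ∠D ≈ 6.12°
|H| = 10000 / 28.16 ≈ 355.11
Gain = 20 log₁₀(355.11) ≈ 51.01 dB
∠H = 0.34° − 6.12° = -5.78°

Substitute s = j1288:
Numerator: 20(j1288) + 10000 = 10000 + j25760
Denominator: (j1288) + 28 = 28 + j1288
|N| = √(10000² + 25760²) ≈ 27633, ∠N ≈ 68.78°
|D| = √(28² + 1288²) ≈ 1288.3, ∠D ≈ 88.75°
|H| = 27633 / 1288.3 ≈ 21.449
Gain = 20 log₁₀(21.449) ≈ 26.63 dB
∠H = 68.78° − 88.75° = -19.97°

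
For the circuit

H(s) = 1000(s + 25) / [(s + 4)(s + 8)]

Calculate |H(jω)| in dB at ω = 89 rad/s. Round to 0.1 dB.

At s = jω = j89:
zero (s+25): 25 + j89 → |·| = √(25²+89²) = √8546 ≈ 92.445, ∠ = arctan(89/25) ≈ 74.31°
pole (s+4): 4 + j89 → |·| = √(4²+89²) = √7937 ≈ 89.09, ∠ = arctan(89/4) ≈ 87.43°
pole (s+8): 8 + j89 → |·| = √(8²+89²) = √7985 ≈ 89.359, ∠ = arctan(89/8) ≈ 84.86°
|H| = 1000 · 92.445 / 7961 ≈ 11.612
Gain = 20 log₁₀(11.612) ≈ 21.30 dB

21.3 dB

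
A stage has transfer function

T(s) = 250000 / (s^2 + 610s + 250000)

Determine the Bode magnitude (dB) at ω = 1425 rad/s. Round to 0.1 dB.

-18.0 dB

At s = jω = j1425:
quadratic: (j1425)² + 610·j1425 + 250000 = -1780625 + j869250 → |·| ≈ 1.9815e+06, ∠ ≈ 153.98°
|T| = 250000 / 1.9815e+06 ≈ 0.12617
Gain = 20 log₁₀(0.12617) ≈ -17.98 dB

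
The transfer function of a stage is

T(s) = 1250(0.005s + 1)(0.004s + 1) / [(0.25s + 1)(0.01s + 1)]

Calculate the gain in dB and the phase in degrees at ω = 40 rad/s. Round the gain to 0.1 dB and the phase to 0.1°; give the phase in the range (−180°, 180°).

41.5 dB, -85.7°

At ω = 40 rad/s:
zero (1 + j40·0.005) = 1 + j0.2 → |·| ≈ 1.0198, ∠ ≈ 11.31°
zero (1 + j40·0.004) = 1 + j0.16 → |·| ≈ 1.0127, ∠ ≈ 9.09°
pole (1 + j40·0.25) = 1 + j10 → |·| ≈ 10.05, ∠ ≈ 84.29°
pole (1 + j40·0.01) = 1 + j0.4 → |·| ≈ 1.077, ∠ ≈ 21.80°
|T| = 1250 · 1.0198 · 1.0127 / (10.05 · 1.077) ≈ 119.27
Gain = 20 log₁₀(119.27) ≈ 41.53 dB
∠T = (11.31° + 9.09°) − (84.29° + 21.80°) = -85.69°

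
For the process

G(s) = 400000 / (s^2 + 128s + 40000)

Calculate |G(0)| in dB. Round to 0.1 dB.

G(0) = 400000 / 40000 = 10
20 log₁₀(10) ≈ 20.00 dB

20.0 dB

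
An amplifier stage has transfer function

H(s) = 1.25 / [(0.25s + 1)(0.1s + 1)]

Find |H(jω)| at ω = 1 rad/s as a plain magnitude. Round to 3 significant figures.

1.21

At ω = 1 rad/s:
pole (1 + j1·0.25) = 1 + j0.25 → |·| ≈ 1.0308, ∠ ≈ 14.04°
pole (1 + j1·0.1) = 1 + j0.1 → |·| ≈ 1.005, ∠ ≈ 5.71°
|H| = 1.25 · 1 / (1.0308 · 1.005) ≈ 1.2066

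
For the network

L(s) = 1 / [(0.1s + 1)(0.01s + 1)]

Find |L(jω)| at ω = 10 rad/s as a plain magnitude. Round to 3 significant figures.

At ω = 10 rad/s:
pole (1 + j10·0.1) = 1 + j1 → |·| ≈ 1.4142, ∠ ≈ 45.00°
pole (1 + j10·0.01) = 1 + j0.1 → |·| ≈ 1.005, ∠ ≈ 5.71°
|L| = 1 · 1 / (1.4142 · 1.005) ≈ 0.7036

0.704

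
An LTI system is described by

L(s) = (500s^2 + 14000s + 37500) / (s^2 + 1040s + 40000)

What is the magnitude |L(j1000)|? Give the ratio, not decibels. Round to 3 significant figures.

Substitute s = j1000:
Numerator: 500(j1000)^2 + 14000(j1000) + 37500 = -499962500 + j14000000
Denominator: (j1000)^2 + 1040(j1000) + 40000 = -960000 + j1040000
|N| = √(499962500² + 14000000²) ≈ 5.0016e+08, ∠N ≈ 178.40°
|D| = √(960000² + 1040000²) ≈ 1.4153e+06, ∠D ≈ 132.71°
|L| = 5.0016e+08 / 1.4153e+06 ≈ 353.4

353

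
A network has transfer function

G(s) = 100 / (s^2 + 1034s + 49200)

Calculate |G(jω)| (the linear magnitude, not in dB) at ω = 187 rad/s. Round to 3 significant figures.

Substitute s = j187:
Numerator: 100 = 100 + j0
Denominator: (j187)^2 + 1034(j187) + 49200 = 14231 + j193358
|N| = √(100² + 0²) ≈ 100, ∠N ≈ 0.00°
|D| = √(14231² + 193358²) ≈ 1.9388e+05, ∠D ≈ 85.79°
|G| = 100 / 1.9388e+05 ≈ 0.00051578

0.000516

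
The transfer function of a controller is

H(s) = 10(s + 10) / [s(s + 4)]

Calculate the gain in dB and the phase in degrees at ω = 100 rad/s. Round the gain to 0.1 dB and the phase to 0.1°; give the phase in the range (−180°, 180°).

-20.0 dB, -93.4°

At s = jω = j100:
zero (s+10): 10 + j100 → |·| = √(10²+100²) = √10100 ≈ 100.5, ∠ = arctan(100/10) ≈ 84.29°
pole (s+4): 4 + j100 → |·| = √(4²+100²) = √10016 ≈ 100.08, ∠ = arctan(100/4) ≈ 87.71°
pole at origin: |s| = 100, ∠ = 90.00° (in denominator)
|H| = 10 · 100.5 / 10008 ≈ 0.10042
Gain = 20 log₁₀(0.10042) ≈ -19.96 dB
∠H = 84.29° − 177.71° = -93.42°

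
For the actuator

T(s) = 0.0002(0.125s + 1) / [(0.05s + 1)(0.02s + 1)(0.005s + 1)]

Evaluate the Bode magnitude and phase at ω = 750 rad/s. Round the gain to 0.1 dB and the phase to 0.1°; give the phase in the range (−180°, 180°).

At ω = 750 rad/s:
zero (1 + j750·0.125) = 1 + j93.75 → |·| ≈ 93.755, ∠ ≈ 89.39°
pole (1 + j750·0.05) = 1 + j37.5 → |·| ≈ 37.513, ∠ ≈ 88.47°
pole (1 + j750·0.02) = 1 + j15 → |·| ≈ 15.033, ∠ ≈ 86.19°
pole (1 + j750·0.005) = 1 + j3.75 → |·| ≈ 3.881, ∠ ≈ 75.07°
|T| = 0.0002 · 93.755 / (37.513 · 15.033 · 3.881) ≈ 8.5675e-06
Gain = 20 log₁₀(8.5675e-06) ≈ -101.34 dB
∠T = (89.39°) − (88.47° + 86.19° + 75.07°) = -160.34°

-101.3 dB, -160.3°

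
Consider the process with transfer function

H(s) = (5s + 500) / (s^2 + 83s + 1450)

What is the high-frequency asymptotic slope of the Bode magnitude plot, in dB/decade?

-20 dB/decade

Each pole contributes −20 dB/decade at high frequency; each zero contributes +20 dB/decade.
Net: 1 zero(s) − 2 pole(s) → -20 dB/decade.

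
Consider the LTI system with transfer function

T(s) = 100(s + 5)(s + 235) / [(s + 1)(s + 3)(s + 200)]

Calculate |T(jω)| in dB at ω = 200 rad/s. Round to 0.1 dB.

At s = jω = j200:
zero (s+5): 5 + j200 → |·| = √(5²+200²) = √40025 ≈ 200.06, ∠ = arctan(200/5) ≈ 88.57°
zero (s+235): 235 + j200 → |·| = √(235²+200²) = √95225 ≈ 308.59, ∠ = arctan(200/235) ≈ 40.40°
pole (s+1): 1 + j200 → |·| = √(1²+200²) = √40001 ≈ 200, ∠ = arctan(200/1) ≈ 89.71°
pole (s+3): 3 + j200 → |·| = √(3²+200²) = √40009 ≈ 200.02, ∠ = arctan(200/3) ≈ 89.14°
pole (s+200): 200 + j200 → |·| = √(200²+200²) = √80000 ≈ 282.84, ∠ = arctan(200/200) ≈ 45.00°
|T| = 100 · 61737 / 1.1315e+07 ≈ 0.54562
Gain = 20 log₁₀(0.54562) ≈ -5.26 dB

-5.3 dB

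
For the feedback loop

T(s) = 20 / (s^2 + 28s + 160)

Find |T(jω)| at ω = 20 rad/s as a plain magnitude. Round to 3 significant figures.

0.0328

Substitute s = j20:
Numerator: 20 = 20 + j0
Denominator: (j20)^2 + 28(j20) + 160 = -240 + j560
|N| = √(20² + 0²) ≈ 20, ∠N ≈ 0.00°
|D| = √(240² + 560²) ≈ 609.26, ∠D ≈ 113.20°
|T| = 20 / 609.26 ≈ 0.032827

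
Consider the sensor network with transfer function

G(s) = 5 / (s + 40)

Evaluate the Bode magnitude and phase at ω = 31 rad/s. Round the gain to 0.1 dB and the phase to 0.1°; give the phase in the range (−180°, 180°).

Substitute s = j31:
Numerator: 5 = 5 + j0
Denominator: (j31) + 40 = 40 + j31
|N| = √(5² + 0²) ≈ 5, ∠N ≈ 0.00°
|D| = √(40² + 31²) ≈ 50.606, ∠D ≈ 37.78°
|G| = 5 / 50.606 ≈ 0.098803
Gain = 20 log₁₀(0.098803) ≈ -20.10 dB
∠G = 0.00° − 37.78° = -37.78°

-20.1 dB, -37.8°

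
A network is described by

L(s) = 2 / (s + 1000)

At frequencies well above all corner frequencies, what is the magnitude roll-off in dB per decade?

-20 dB/decade

Each pole contributes −20 dB/decade at high frequency; each zero contributes +20 dB/decade.
Net: 0 zero(s) − 1 pole(s) → -20 dB/decade.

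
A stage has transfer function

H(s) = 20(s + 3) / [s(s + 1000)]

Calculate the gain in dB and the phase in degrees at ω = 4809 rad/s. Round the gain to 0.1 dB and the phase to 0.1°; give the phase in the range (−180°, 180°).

-47.8 dB, -78.3°

At s = jω = j4809:
zero (s+3): 3 + j4809 → |·| = √(3²+4809²) = √23126490 ≈ 4809, ∠ = arctan(4809/3) ≈ 89.96°
pole (s+1000): 1000 + j4809 → |·| = √(1000²+4809²) = √24126481 ≈ 4911.9, ∠ = arctan(4809/1000) ≈ 78.25°
pole at origin: |s| = 4809, ∠ = 90.00° (in denominator)
|H| = 20 · 4809 / 2.3621e+07 ≈ 0.0040718
Gain = 20 log₁₀(0.0040718) ≈ -47.80 dB
∠H = 89.96° − 168.25° = -78.29°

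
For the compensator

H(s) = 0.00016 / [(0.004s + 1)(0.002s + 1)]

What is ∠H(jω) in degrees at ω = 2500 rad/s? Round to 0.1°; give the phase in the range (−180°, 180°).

-163.0°

At ω = 2500 rad/s:
pole (1 + j2500·0.004) = 1 + j10 → |·| ≈ 10.05, ∠ ≈ 84.29°
pole (1 + j2500·0.002) = 1 + j5 → |·| ≈ 5.099, ∠ ≈ 78.69°
∠H = (0°) − (84.29° + 78.69°) = -162.98°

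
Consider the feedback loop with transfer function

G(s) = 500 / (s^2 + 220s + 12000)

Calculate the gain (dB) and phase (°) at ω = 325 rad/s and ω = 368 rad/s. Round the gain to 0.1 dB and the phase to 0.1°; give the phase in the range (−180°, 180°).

ω = 325: -47.4 dB, -142.6°; ω = 368: -49.4 dB, -146.7°

Substitute s = j325:
Numerator: 500 = 500 + j0
Denominator: (j325)^2 + 220(j325) + 12000 = -93625 + j71500
|N| = √(500² + 0²) ≈ 500, ∠N ≈ 0.00°
|D| = √(93625² + 71500²) ≈ 1.178e+05, ∠D ≈ 142.63°
|G| = 500 / 1.178e+05 ≈ 0.0042445
Gain = 20 log₁₀(0.0042445) ≈ -47.44 dB
∠G = 0.00° − 142.63° = -142.63°

Substitute s = j368:
Numerator: 500 = 500 + j0
Denominator: (j368)^2 + 220(j368) + 12000 = -123424 + j80960
|N| = √(500² + 0²) ≈ 500, ∠N ≈ 0.00°
|D| = √(123424² + 80960²) ≈ 1.4761e+05, ∠D ≈ 146.74°
|G| = 500 / 1.4761e+05 ≈ 0.0033873
Gain = 20 log₁₀(0.0033873) ≈ -49.40 dB
∠G = 0.00° − 146.74° = -146.74°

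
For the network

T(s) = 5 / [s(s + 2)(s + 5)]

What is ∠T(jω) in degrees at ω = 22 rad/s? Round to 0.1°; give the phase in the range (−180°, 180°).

At s = jω = j22:
pole (s+2): 2 + j22 → |·| = √(2²+22²) = √488 ≈ 22.091, ∠ = arctan(22/2) ≈ 84.81°
pole (s+5): 5 + j22 → |·| = √(5²+22²) = √509 ≈ 22.561, ∠ = arctan(22/5) ≈ 77.20°
pole at origin: |s| = 22, ∠ = 90.00° (in denominator)
∠T = 0.00° − 252.01° = -252.01° ≡ 107.99° (principal value)

108.0°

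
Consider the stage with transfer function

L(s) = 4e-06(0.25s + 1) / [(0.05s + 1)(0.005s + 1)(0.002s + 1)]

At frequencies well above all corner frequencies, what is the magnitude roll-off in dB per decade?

-40 dB/decade

Each pole contributes −20 dB/decade at high frequency; each zero contributes +20 dB/decade.
Net: 1 zero(s) − 3 pole(s) → -40 dB/decade.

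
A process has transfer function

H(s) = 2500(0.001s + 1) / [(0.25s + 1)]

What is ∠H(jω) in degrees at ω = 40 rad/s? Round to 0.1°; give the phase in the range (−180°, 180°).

-82.0°

At ω = 40 rad/s:
zero (1 + j40·0.001) = 1 + j0.04 → |·| ≈ 1.0008, ∠ ≈ 2.29°
pole (1 + j40·0.25) = 1 + j10 → |·| ≈ 10.05, ∠ ≈ 84.29°
∠H = (2.29°) − (84.29°) = -82.00°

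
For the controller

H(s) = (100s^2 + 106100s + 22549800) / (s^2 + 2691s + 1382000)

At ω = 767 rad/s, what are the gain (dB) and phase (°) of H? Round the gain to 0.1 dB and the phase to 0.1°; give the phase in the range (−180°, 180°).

Substitute s = j767:
Numerator: 100(j767)^2 + 106100(j767) + 22549800 = -36279100 + j81378700
Denominator: (j767)^2 + 2691(j767) + 1382000 = 793711 + j2063997
|N| = √(36279100² + 81378700²) ≈ 8.9099e+07, ∠N ≈ 114.03°
|D| = √(793711² + 2063997²) ≈ 2.2113e+06, ∠D ≈ 68.97°
|H| = 8.9099e+07 / 2.2113e+06 ≈ 40.293
Gain = 20 log₁₀(40.293) ≈ 32.10 dB
∠H = 114.03° − 68.97° = 45.06°

32.1 dB, 45.1°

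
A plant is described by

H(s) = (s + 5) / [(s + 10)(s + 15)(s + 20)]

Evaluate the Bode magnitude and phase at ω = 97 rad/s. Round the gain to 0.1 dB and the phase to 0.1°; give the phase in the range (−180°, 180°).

-79.8 dB, -156.6°

At s = jω = j97:
zero (s+5): 5 + j97 → |·| = √(5²+97²) = √9434 ≈ 97.129, ∠ = arctan(97/5) ≈ 87.05°
pole (s+10): 10 + j97 → |·| = √(10²+97²) = √9509 ≈ 97.514, ∠ = arctan(97/10) ≈ 84.11°
pole (s+15): 15 + j97 → |·| = √(15²+97²) = √9634 ≈ 98.153, ∠ = arctan(97/15) ≈ 81.21°
pole (s+20): 20 + j97 → |·| = √(20²+97²) = √9809 ≈ 99.04, ∠ = arctan(97/20) ≈ 78.35°
|H| = 1 · 97.129 / 9.4794e+05 ≈ 0.00010246
Gain = 20 log₁₀(0.00010246) ≈ -79.79 dB
∠H = 87.05° − 243.67° = -156.62°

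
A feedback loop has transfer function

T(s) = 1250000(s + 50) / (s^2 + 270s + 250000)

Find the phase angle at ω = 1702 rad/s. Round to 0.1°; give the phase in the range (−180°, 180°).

-81.8°

At s = jω = j1702:
zero (s+50): 50 + j1702 → |·| = √(50²+1702²) = √2899304 ≈ 1702.7, ∠ = arctan(1702/50) ≈ 88.32°
quadratic: (j1702)² + 270·j1702 + 250000 = -2646804 + j459540 → |·| ≈ 2.6864e+06, ∠ ≈ 170.15°
∠T = 88.32° − 170.15° = -81.83°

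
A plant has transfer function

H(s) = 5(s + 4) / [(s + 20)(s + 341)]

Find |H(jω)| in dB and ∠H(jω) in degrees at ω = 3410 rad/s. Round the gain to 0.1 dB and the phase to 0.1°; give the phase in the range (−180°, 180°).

At s = jω = j3410:
zero (s+4): 4 + j3410 → |·| = √(4²+3410²) = √11628116 ≈ 3410, ∠ = arctan(3410/4) ≈ 89.93°
pole (s+20): 20 + j3410 → |·| = √(20²+3410²) = √11628500 ≈ 3410.1, ∠ = arctan(3410/20) ≈ 89.66°
pole (s+341): 341 + j3410 → |·| = √(341²+3410²) = √11744381 ≈ 3427, ∠ = arctan(3410/341) ≈ 84.29°
|H| = 5 · 3410 / 1.1686e+07 ≈ 0.001459
Gain = 20 log₁₀(0.001459) ≈ -56.72 dB
∠H = 89.93° − 173.95° = -84.02°

-56.7 dB, -84.0°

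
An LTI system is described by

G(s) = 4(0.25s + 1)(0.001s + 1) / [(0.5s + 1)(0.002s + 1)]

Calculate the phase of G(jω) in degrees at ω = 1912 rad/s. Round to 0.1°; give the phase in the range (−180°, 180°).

At ω = 1912 rad/s:
zero (1 + j1912·0.25) = 1 + j478 → |·| ≈ 478, ∠ ≈ 89.88°
zero (1 + j1912·0.001) = 1 + j1.912 → |·| ≈ 2.1577, ∠ ≈ 62.39°
pole (1 + j1912·0.5) = 1 + j956 → |·| ≈ 956, ∠ ≈ 89.94°
pole (1 + j1912·0.002) = 1 + j3.824 → |·| ≈ 3.9526, ∠ ≈ 75.34°
∠G = (89.88° + 62.39°) − (89.94° + 75.34°) = -13.01°

-13.0°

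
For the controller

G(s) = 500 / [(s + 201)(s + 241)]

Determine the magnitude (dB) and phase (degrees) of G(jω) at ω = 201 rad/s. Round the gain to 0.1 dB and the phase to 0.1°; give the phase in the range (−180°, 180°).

-45.0 dB, -84.8°

At s = jω = j201:
pole (s+201): 201 + j201 → |·| = √(201²+201²) = √80802 ≈ 284.26, ∠ = arctan(201/201) ≈ 45.00°
pole (s+241): 241 + j201 → |·| = √(241²+201²) = √98482 ≈ 313.82, ∠ = arctan(201/241) ≈ 39.83°
|G| = 500 / 89206 ≈ 0.005605
Gain = 20 log₁₀(0.005605) ≈ -45.03 dB
∠G = 0.00° − 84.83° = -84.83°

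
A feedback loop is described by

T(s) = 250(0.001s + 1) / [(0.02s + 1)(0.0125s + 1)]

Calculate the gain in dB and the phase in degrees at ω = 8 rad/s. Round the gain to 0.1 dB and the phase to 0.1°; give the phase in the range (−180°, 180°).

At ω = 8 rad/s:
zero (1 + j8·0.001) = 1 + j0.008 → |·| ≈ 1, ∠ ≈ 0.46°
pole (1 + j8·0.02) = 1 + j0.16 → |·| ≈ 1.0127, ∠ ≈ 9.09°
pole (1 + j8·0.0125) = 1 + j0.1 → |·| ≈ 1.005, ∠ ≈ 5.71°
|T| = 250 · 1 / (1.0127 · 1.005) ≈ 245.64
Gain = 20 log₁₀(245.64) ≈ 47.81 dB
∠T = (0.46°) − (9.09° + 5.71°) = -14.34°

47.8 dB, -14.3°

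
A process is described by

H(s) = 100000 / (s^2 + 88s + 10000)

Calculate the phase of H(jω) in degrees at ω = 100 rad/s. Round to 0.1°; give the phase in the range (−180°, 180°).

At s = jω = j100:
quadratic: (j100)² + 88·j100 + 10000 = 0 + j8800 → |·| ≈ 8800, ∠ ≈ 90.00°
∠H = 0.00° − 90.00° = -90.00°

-90.0°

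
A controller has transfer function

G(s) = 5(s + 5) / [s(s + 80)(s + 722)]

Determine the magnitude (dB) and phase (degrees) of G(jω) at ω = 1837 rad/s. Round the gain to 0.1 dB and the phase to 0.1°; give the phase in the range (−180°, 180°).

-117.2 dB, -156.2°

At s = jω = j1837:
zero (s+5): 5 + j1837 → |·| = √(5²+1837²) = √3374594 ≈ 1837, ∠ = arctan(1837/5) ≈ 89.84°
pole (s+80): 80 + j1837 → |·| = √(80²+1837²) = √3380969 ≈ 1838.7, ∠ = arctan(1837/80) ≈ 87.51°
pole (s+722): 722 + j1837 → |·| = √(722²+1837²) = √3895853 ≈ 1973.8, ∠ = arctan(1837/722) ≈ 68.54°
pole at origin: |s| = 1837, ∠ = 90.00° (in denominator)
|G| = 5 · 1837 / 6.6669e+09 ≈ 1.3777e-06
Gain = 20 log₁₀(1.3777e-06) ≈ -117.22 dB
∠G = 89.84° − 246.05° = -156.21°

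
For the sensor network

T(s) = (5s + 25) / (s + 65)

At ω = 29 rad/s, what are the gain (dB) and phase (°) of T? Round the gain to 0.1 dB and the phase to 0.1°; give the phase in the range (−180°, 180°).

Substitute s = j29:
Numerator: 5(j29) + 25 = 25 + j145
Denominator: (j29) + 65 = 65 + j29
|N| = √(25² + 145²) ≈ 147.14, ∠N ≈ 80.22°
|D| = √(65² + 29²) ≈ 71.176, ∠D ≈ 24.04°
|T| = 147.14 / 71.176 ≈ 2.0673
Gain = 20 log₁₀(2.0673) ≈ 6.31 dB
∠T = 80.22° − 24.04° = 56.18°

6.3 dB, 56.2°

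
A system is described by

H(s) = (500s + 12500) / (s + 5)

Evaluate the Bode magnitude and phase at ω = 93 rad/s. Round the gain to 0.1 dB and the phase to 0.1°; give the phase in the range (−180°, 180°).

54.3 dB, -12.0°

Substitute s = j93:
Numerator: 500(j93) + 12500 = 12500 + j46500
Denominator: (j93) + 5 = 5 + j93
|N| = √(12500² + 46500²) ≈ 48151, ∠N ≈ 74.95°
|D| = √(5² + 93²) ≈ 93.134, ∠D ≈ 86.92°
|H| = 48151 / 93.134 ≈ 517.01
Gain = 20 log₁₀(517.01) ≈ 54.27 dB
∠H = 74.95° − 86.92° = -11.97°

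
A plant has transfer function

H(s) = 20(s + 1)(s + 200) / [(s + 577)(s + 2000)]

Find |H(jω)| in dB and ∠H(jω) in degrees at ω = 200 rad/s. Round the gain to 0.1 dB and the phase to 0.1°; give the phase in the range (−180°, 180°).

At s = jω = j200:
zero (s+1): 1 + j200 → |·| = √(1²+200²) = √40001 ≈ 200, ∠ = arctan(200/1) ≈ 89.71°
zero (s+200): 200 + j200 → |·| = √(200²+200²) = √80000 ≈ 282.84, ∠ = arctan(200/200) ≈ 45.00°
pole (s+577): 577 + j200 → |·| = √(577²+200²) = √372929 ≈ 610.68, ∠ = arctan(200/577) ≈ 19.12°
pole (s+2000): 2000 + j200 → |·| = √(2000²+200²) = √4040000 ≈ 2010, ∠ = arctan(200/2000) ≈ 5.71°
|H| = 20 · 56568 / 1.2275e+06 ≈ 0.92168
Gain = 20 log₁₀(0.92168) ≈ -0.71 dB
∠H = 134.71° − 24.83° = 109.88°

-0.7 dB, 109.9°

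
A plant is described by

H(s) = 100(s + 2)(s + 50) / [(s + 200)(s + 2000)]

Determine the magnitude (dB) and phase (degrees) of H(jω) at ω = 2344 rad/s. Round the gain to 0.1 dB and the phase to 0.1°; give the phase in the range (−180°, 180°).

37.6 dB, 44.1°

At s = jω = j2344:
zero (s+2): 2 + j2344 → |·| = √(2²+2344²) = √5494340 ≈ 2344, ∠ = arctan(2344/2) ≈ 89.95°
zero (s+50): 50 + j2344 → |·| = √(50²+2344²) = √5496836 ≈ 2344.5, ∠ = arctan(2344/50) ≈ 88.78°
pole (s+200): 200 + j2344 → |·| = √(200²+2344²) = √5534336 ≈ 2352.5, ∠ = arctan(2344/200) ≈ 85.12°
pole (s+2000): 2000 + j2344 → |·| = √(2000²+2344²) = √9494336 ≈ 3081.3, ∠ = arctan(2344/2000) ≈ 49.53°
|H| = 100 · 5.4955e+06 / 7.2488e+06 ≈ 75.813
Gain = 20 log₁₀(75.813) ≈ 37.59 dB
∠H = 178.73° − 134.65° = 44.08°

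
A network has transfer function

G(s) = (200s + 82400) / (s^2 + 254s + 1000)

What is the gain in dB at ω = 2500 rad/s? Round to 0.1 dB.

Substitute s = j2500:
Numerator: 200(j2500) + 82400 = 82400 + j500000
Denominator: (j2500)^2 + 254(j2500) + 1000 = -6249000 + j635000
|N| = √(82400² + 500000²) ≈ 5.0674e+05, ∠N ≈ 80.64°
|D| = √(6249000² + 635000²) ≈ 6.2812e+06, ∠D ≈ 174.20°
|G| = 5.0674e+05 / 6.2812e+06 ≈ 0.080676
Gain = 20 log₁₀(0.080676) ≈ -21.87 dB

-21.9 dB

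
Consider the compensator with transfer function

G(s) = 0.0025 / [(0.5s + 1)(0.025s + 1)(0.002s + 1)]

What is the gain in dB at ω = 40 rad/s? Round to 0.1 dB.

At ω = 40 rad/s:
pole (1 + j40·0.5) = 1 + j20 → |·| ≈ 20.025, ∠ ≈ 87.14°
pole (1 + j40·0.025) = 1 + j1 → |·| ≈ 1.4142, ∠ ≈ 45.00°
pole (1 + j40·0.002) = 1 + j0.08 → |·| ≈ 1.0032, ∠ ≈ 4.57°
|G| = 0.0025 · 1 / (20.025 · 1.4142 · 1.0032) ≈ 8.7997e-05
Gain = 20 log₁₀(8.7997e-05) ≈ -81.11 dB

-81.1 dB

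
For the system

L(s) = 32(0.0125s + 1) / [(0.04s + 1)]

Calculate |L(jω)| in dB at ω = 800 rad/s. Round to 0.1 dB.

At ω = 800 rad/s:
zero (1 + j800·0.0125) = 1 + j10 → |·| ≈ 10.05, ∠ ≈ 84.29°
pole (1 + j800·0.04) = 1 + j32 → |·| ≈ 32.016, ∠ ≈ 88.21°
|L| = 32 · 10.05 / (32.016) ≈ 10.045
Gain = 20 log₁₀(10.045) ≈ 20.04 dB

20.0 dB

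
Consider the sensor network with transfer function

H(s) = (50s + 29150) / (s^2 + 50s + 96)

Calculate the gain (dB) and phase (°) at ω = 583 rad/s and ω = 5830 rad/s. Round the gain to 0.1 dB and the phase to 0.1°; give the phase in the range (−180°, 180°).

ω = 583: -18.4 dB, -130.1°; ω = 5830: -41.3 dB, -95.2°

Substitute s = j583:
Numerator: 50(j583) + 29150 = 29150 + j29150
Denominator: (j583)^2 + 50(j583) + 96 = -339793 + j29150
|N| = √(29150² + 29150²) ≈ 41224, ∠N ≈ 45.00°
|D| = √(339793² + 29150²) ≈ 3.4104e+05, ∠D ≈ 175.10°
|H| = 41224 / 3.4104e+05 ≈ 0.12088
Gain = 20 log₁₀(0.12088) ≈ -18.35 dB
∠H = 45.00° − 175.10° = -130.10°

Substitute s = j5830:
Numerator: 50(j5830) + 29150 = 29150 + j291500
Denominator: (j5830)^2 + 50(j5830) + 96 = -33988804 + j291500
|N| = √(29150² + 291500²) ≈ 2.9295e+05, ∠N ≈ 84.29°
|D| = √(33988804² + 291500²) ≈ 3.399e+07, ∠D ≈ 179.51°
|H| = 2.9295e+05 / 3.399e+07 ≈ 0.0086187
Gain = 20 log₁₀(0.0086187) ≈ -41.29 dB
∠H = 84.29° − 179.51° = -95.22°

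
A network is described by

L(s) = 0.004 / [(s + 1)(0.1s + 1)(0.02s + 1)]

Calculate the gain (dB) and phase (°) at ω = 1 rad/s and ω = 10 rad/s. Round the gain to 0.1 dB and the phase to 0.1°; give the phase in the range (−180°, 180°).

At ω = 1 rad/s:
pole (1 + j1·1) = 1 + j1 → |·| ≈ 1.4142, ∠ ≈ 45.00°
pole (1 + j1·0.1) = 1 + j0.1 → |·| ≈ 1.005, ∠ ≈ 5.71°
pole (1 + j1·0.02) = 1 + j0.02 → |·| ≈ 1.0002, ∠ ≈ 1.15°
|L| = 0.004 · 1 / (1.4142 · 1.005 · 1.0002) ≈ 0.0028138
Gain = 20 log₁₀(0.0028138) ≈ -51.01 dB
∠L = (0°) − (45.00° + 5.71° + 1.15°) = -51.86°

At ω = 10 rad/s:
pole (1 + j10·1) = 1 + j10 → |·| ≈ 10.05, ∠ ≈ 84.29°
pole (1 + j10·0.1) = 1 + j1 → |·| ≈ 1.4142, ∠ ≈ 45.00°
pole (1 + j10·0.02) = 1 + j0.2 → |·| ≈ 1.0198, ∠ ≈ 11.31°
|L| = 0.004 · 1 / (10.05 · 1.4142 · 1.0198) ≈ 0.00027597
Gain = 20 log₁₀(0.00027597) ≈ -71.18 dB
∠L = (0°) − (84.29° + 45.00° + 11.31°) = -140.60°

ω = 1: -51.0 dB, -51.9°; ω = 10: -71.2 dB, -140.6°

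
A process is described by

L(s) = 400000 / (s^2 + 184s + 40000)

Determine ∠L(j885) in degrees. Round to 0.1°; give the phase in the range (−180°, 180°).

At s = jω = j885:
quadratic: (j885)² + 184·j885 + 40000 = -743225 + j162840 → |·| ≈ 7.6085e+05, ∠ ≈ 167.64°
∠L = 0.00° − 167.64° = -167.64°

-167.6°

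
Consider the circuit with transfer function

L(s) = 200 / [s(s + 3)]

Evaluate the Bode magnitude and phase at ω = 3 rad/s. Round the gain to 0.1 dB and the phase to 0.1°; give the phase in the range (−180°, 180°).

23.9 dB, -135.0°

At s = jω = j3:
pole (s+3): 3 + j3 → |·| = √(3²+3²) = √18 ≈ 4.2426, ∠ = arctan(3/3) ≈ 45.00°
pole at origin: |s| = 3, ∠ = 90.00° (in denominator)
|L| = 200 / 12.728 ≈ 15.713
Gain = 20 log₁₀(15.713) ≈ 23.93 dB
∠L = 0.00° − 135.00° = -135.00°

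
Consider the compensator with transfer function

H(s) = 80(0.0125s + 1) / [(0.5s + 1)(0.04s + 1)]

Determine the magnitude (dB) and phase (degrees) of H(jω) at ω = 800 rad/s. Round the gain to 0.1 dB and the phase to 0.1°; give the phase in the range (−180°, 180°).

-24.0 dB, -93.8°

At ω = 800 rad/s:
zero (1 + j800·0.0125) = 1 + j10 → |·| ≈ 10.05, ∠ ≈ 84.29°
pole (1 + j800·0.5) = 1 + j400 → |·| ≈ 400, ∠ ≈ 89.86°
pole (1 + j800·0.04) = 1 + j32 → |·| ≈ 32.016, ∠ ≈ 88.21°
|H| = 80 · 10.05 / (400 · 32.016) ≈ 0.062781
Gain = 20 log₁₀(0.062781) ≈ -24.04 dB
∠H = (84.29°) − (89.86° + 88.21°) = -93.78°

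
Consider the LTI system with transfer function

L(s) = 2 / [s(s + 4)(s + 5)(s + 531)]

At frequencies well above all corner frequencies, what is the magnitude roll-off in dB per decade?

Each pole contributes −20 dB/decade at high frequency; each zero contributes +20 dB/decade.
Net: 0 zero(s) − 4 pole(s) → -80 dB/decade.

-80 dB/decade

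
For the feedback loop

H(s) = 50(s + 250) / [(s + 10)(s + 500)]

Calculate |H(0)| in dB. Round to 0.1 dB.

8.0 dB

H(0) = 50·250 / (10·500) = 2.5
20 log₁₀(2.5) ≈ 7.96 dB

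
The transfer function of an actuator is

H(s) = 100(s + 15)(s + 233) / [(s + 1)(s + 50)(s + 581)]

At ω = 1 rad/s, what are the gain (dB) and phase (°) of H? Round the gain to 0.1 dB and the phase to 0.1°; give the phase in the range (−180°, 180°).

At s = jω = j1:
zero (s+15): 15 + j1 → |·| = √(15²+1²) = √226 ≈ 15.033, ∠ = arctan(1/15) ≈ 3.81°
zero (s+233): 233 + j1 → |·| = √(233²+1²) = √54290 ≈ 233, ∠ = arctan(1/233) ≈ 0.25°
pole (s+1): 1 + j1 → |·| = √(1²+1²) = √2 ≈ 1.4142, ∠ = arctan(1/1) ≈ 45.00°
pole (s+50): 50 + j1 → |·| = √(50²+1²) = √2501 ≈ 50.01, ∠ = arctan(1/50) ≈ 1.15°
pole (s+581): 581 + j1 → |·| = √(581²+1²) = √337562 ≈ 581, ∠ = arctan(1/581) ≈ 0.10°
|H| = 100 · 3502.7 / 41091 ≈ 8.5243
Gain = 20 log₁₀(8.5243) ≈ 18.61 dB
∠H = 4.06° − 46.25° = -42.19°

18.6 dB, -42.2°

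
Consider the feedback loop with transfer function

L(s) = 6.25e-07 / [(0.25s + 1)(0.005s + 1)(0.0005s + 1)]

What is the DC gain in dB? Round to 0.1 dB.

L(0) = 6.25e-07 · 1 / 1 = 6.25e-07
20 log₁₀(6.25e-07) ≈ -124.08 dB

-124.1 dB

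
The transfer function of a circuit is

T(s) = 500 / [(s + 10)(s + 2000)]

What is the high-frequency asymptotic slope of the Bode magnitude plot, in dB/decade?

Each pole contributes −20 dB/decade at high frequency; each zero contributes +20 dB/decade.
Net: 0 zero(s) − 2 pole(s) → -40 dB/decade.

-40 dB/decade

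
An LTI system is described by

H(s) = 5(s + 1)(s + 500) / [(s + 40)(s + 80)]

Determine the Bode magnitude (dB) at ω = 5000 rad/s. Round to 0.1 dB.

14.0 dB

At s = jω = j5000:
zero (s+1): 1 + j5000 → |·| = √(1²+5000²) = √25000001 ≈ 5000, ∠ = arctan(5000/1) ≈ 89.99°
zero (s+500): 500 + j5000 → |·| = √(500²+5000²) = √25250000 ≈ 5024.9, ∠ = arctan(5000/500) ≈ 84.29°
pole (s+40): 40 + j5000 → |·| = √(40²+5000²) = √25001600 ≈ 5000.2, ∠ = arctan(5000/40) ≈ 89.54°
pole (s+80): 80 + j5000 → |·| = √(80²+5000²) = √25006400 ≈ 5000.6, ∠ = arctan(5000/80) ≈ 89.08°
|H| = 5 · 2.5124e+07 / 2.5004e+07 ≈ 5.024
Gain = 20 log₁₀(5.024) ≈ 14.02 dB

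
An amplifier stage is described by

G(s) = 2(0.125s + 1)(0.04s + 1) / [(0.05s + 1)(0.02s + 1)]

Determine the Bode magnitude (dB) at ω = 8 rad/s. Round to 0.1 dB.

At ω = 8 rad/s:
zero (1 + j8·0.125) = 1 + j1 → |·| ≈ 1.4142, ∠ ≈ 45.00°
zero (1 + j8·0.04) = 1 + j0.32 → |·| ≈ 1.05, ∠ ≈ 17.74°
pole (1 + j8·0.05) = 1 + j0.4 → |·| ≈ 1.077, ∠ ≈ 21.80°
pole (1 + j8·0.02) = 1 + j0.16 → |·| ≈ 1.0127, ∠ ≈ 9.09°
|G| = 2 · 1.4142 · 1.05 / (1.077 · 1.0127) ≈ 2.7229
Gain = 20 log₁₀(2.7229) ≈ 8.70 dB

8.7 dB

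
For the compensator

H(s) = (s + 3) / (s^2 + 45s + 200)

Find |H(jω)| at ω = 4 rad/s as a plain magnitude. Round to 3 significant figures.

0.0194

Substitute s = j4:
Numerator: (j4) + 3 = 3 + j4
Denominator: (j4)^2 + 45(j4) + 200 = 184 + j180
|N| = √(3² + 4²) ≈ 5, ∠N ≈ 53.13°
|D| = √(184² + 180²) ≈ 257.4, ∠D ≈ 44.37°
|H| = 5 / 257.4 ≈ 0.019425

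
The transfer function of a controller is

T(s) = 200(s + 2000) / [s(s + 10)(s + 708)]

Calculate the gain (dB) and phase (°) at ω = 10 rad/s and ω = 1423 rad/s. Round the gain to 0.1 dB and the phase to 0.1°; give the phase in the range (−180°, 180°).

ω = 10: 12.0 dB, -135.5°; ω = 1423: -76.3 dB, 152.3°

At s = jω = j10:
zero (s+2000): 2000 + j10 → |·| = √(2000²+10²) = √4000100 ≈ 2000, ∠ = arctan(10/2000) ≈ 0.29°
pole (s+10): 10 + j10 → |·| = √(10²+10²) = √200 ≈ 14.142, ∠ = arctan(10/10) ≈ 45.00°
pole (s+708): 708 + j10 → |·| = √(708²+10²) = √501364 ≈ 708.07, ∠ = arctan(10/708) ≈ 0.81°
pole at origin: |s| = 10, ∠ = 90.00° (in denominator)
|T| = 200 · 2000 / 1.0014e+05 ≈ 3.9944
Gain = 20 log₁₀(3.9944) ≈ 12.03 dB
∠T = 0.29° − 135.81° = -135.52°

At s = jω = j1423:
zero (s+2000): 2000 + j1423 → |·| = √(2000²+1423²) = √6024929 ≈ 2454.6, ∠ = arctan(1423/2000) ≈ 35.43°
pole (s+10): 10 + j1423 → |·| = √(10²+1423²) = √2025029 ≈ 1423, ∠ = arctan(1423/10) ≈ 89.60°
pole (s+708): 708 + j1423 → |·| = √(708²+1423²) = √2526193 ≈ 1589.4, ∠ = arctan(1423/708) ≈ 63.55°
pole at origin: |s| = 1423, ∠ = 90.00° (in denominator)
|T| = 200 · 2454.6 / 3.2184e+09 ≈ 0.00015254
Gain = 20 log₁₀(0.00015254) ≈ -76.33 dB
∠T = 35.43° − 243.15° = -207.72° ≡ 152.28° (principal value)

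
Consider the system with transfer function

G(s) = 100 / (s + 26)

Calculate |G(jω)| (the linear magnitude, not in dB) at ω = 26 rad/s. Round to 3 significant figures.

At s = jω = j26:
pole (s+26): 26 + j26 → |·| = √(26²+26²) = √1352 ≈ 36.77, ∠ = arctan(26/26) ≈ 45.00°
|G| = 100 / 36.77 ≈ 2.7196

2.72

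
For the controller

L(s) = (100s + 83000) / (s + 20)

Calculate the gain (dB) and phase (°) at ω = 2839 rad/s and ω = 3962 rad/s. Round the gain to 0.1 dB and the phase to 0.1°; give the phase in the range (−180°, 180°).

ω = 2839: 40.4 dB, -15.9°; ω = 3962: 40.2 dB, -11.5°

Substitute s = j2839:
Numerator: 100(j2839) + 83000 = 83000 + j283900
Denominator: (j2839) + 20 = 20 + j2839
|N| = √(83000² + 283900²) ≈ 2.9578e+05, ∠N ≈ 73.70°
|D| = √(20² + 2839²) ≈ 2839.1, ∠D ≈ 89.60°
|L| = 2.9578e+05 / 2839.1 ≈ 104.18
Gain = 20 log₁₀(104.18) ≈ 40.36 dB
∠L = 73.70° − 89.60° = -15.90°

Substitute s = j3962:
Numerator: 100(j3962) + 83000 = 83000 + j396200
Denominator: (j3962) + 20 = 20 + j3962
|N| = √(83000² + 396200²) ≈ 4.048e+05, ∠N ≈ 78.17°
|D| = √(20² + 3962²) ≈ 3962.1, ∠D ≈ 89.71°
|L| = 4.048e+05 / 3962.1 ≈ 102.17
Gain = 20 log₁₀(102.17) ≈ 40.19 dB
∠L = 78.17° − 89.71° = -11.54°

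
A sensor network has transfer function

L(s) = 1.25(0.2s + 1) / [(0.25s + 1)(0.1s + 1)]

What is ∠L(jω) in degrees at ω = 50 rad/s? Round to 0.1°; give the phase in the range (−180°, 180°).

-79.8°

At ω = 50 rad/s:
zero (1 + j50·0.2) = 1 + j10 → |·| ≈ 10.05, ∠ ≈ 84.29°
pole (1 + j50·0.25) = 1 + j12.5 → |·| ≈ 12.54, ∠ ≈ 85.43°
pole (1 + j50·0.1) = 1 + j5 → |·| ≈ 5.099, ∠ ≈ 78.69°
∠L = (84.29°) − (85.43° + 78.69°) = -79.83°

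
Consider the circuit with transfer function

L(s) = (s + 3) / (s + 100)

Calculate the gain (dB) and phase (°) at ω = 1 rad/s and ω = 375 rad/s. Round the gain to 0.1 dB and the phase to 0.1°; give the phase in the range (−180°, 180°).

At s = jω = j1:
zero (s+3): 3 + j1 → |·| = √(3²+1²) = √10 ≈ 3.1623, ∠ = arctan(1/3) ≈ 18.43°
pole (s+100): 100 + j1 → |·| = √(100²+1²) = √10001 ≈ 100, ∠ = arctan(1/100) ≈ 0.57°
|L| = 1 · 3.1623 / 100 ≈ 0.031623
Gain = 20 log₁₀(0.031623) ≈ -30.00 dB
∠L = 18.43° − 0.57° = 17.86°

At s = jω = j375:
zero (s+3): 3 + j375 → |·| = √(3²+375²) = √140634 ≈ 375.01, ∠ = arctan(375/3) ≈ 89.54°
pole (s+100): 100 + j375 → |·| = √(100²+375²) = √150625 ≈ 388.1, ∠ = arctan(375/100) ≈ 75.07°
|L| = 1 · 375.01 / 388.1 ≈ 0.96627
Gain = 20 log₁₀(0.96627) ≈ -0.30 dB
∠L = 89.54° − 75.07° = 14.47°

ω = 1: -30.0 dB, 17.9°; ω = 375: -0.3 dB, 14.5°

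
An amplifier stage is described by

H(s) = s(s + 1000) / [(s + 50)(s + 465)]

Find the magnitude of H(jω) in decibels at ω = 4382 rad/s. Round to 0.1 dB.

At s = jω = j4382:
zero (s+1000): 1000 + j4382 → |·| = √(1000²+4382²) = √20201924 ≈ 4494.7, ∠ = arctan(4382/1000) ≈ 77.14°
zero at origin: s = j4382 → |·| = 4382, ∠ = 90.00°
pole (s+50): 50 + j4382 → |·| = √(50²+4382²) = √19204424 ≈ 4382.3, ∠ = arctan(4382/50) ≈ 89.35°
pole (s+465): 465 + j4382 → |·| = √(465²+4382²) = √19418149 ≈ 4406.6, ∠ = arctan(4382/465) ≈ 83.94°
|H| = 1 · 1.9696e+07 / 1.9311e+07 ≈ 1.0199
Gain = 20 log₁₀(1.0199) ≈ 0.17 dB

0.2 dB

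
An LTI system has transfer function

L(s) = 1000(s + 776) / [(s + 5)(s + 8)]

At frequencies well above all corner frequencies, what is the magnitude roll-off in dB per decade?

-20 dB/decade

Each pole contributes −20 dB/decade at high frequency; each zero contributes +20 dB/decade.
Net: 1 zero(s) − 2 pole(s) → -20 dB/decade.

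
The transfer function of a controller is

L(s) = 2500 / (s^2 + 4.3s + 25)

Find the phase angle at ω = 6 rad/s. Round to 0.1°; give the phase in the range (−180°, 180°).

At s = jω = j6:
quadratic: (j6)² + 4.3·j6 + 25 = -11 + j25.8 → |·| ≈ 28.047, ∠ ≈ 113.09°
∠L = 0.00° − 113.09° = -113.09°

-113.1°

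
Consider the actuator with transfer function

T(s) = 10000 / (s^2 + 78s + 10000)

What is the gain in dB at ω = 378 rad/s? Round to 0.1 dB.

At s = jω = j378:
quadratic: (j378)² + 78·j378 + 10000 = -132884 + j29484 → |·| ≈ 1.3612e+05, ∠ ≈ 167.49°
|T| = 10000 / 1.3612e+05 ≈ 0.073465
Gain = 20 log₁₀(0.073465) ≈ -22.68 dB

-22.7 dB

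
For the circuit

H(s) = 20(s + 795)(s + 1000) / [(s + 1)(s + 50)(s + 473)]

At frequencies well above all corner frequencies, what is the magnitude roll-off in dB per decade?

-20 dB/decade

Each pole contributes −20 dB/decade at high frequency; each zero contributes +20 dB/decade.
Net: 2 zero(s) − 3 pole(s) → -20 dB/decade.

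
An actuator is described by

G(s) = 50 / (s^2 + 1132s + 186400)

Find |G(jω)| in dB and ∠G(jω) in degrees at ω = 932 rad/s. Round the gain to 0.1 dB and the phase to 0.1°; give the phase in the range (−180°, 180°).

Substitute s = j932:
Numerator: 50 = 50 + j0
Denominator: (j932)^2 + 1132(j932) + 186400 = -682224 + j1055024
|N| = √(50² + 0²) ≈ 50, ∠N ≈ 0.00°
|D| = √(682224² + 1055024²) ≈ 1.2564e+06, ∠D ≈ 122.89°
|G| = 50 / 1.2564e+06 ≈ 3.9796e-05
Gain = 20 log₁₀(3.9796e-05) ≈ -88.00 dB
∠G = 0.00° − 122.89° = -122.89°

-88.0 dB, -122.9°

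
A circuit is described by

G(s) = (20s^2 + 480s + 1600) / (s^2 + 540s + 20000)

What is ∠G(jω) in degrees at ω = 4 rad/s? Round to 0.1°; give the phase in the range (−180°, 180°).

Substitute s = j4:
Numerator: 20(j4)^2 + 480(j4) + 1600 = 1280 + j1920
Denominator: (j4)^2 + 540(j4) + 20000 = 19984 + j2160
|N| = √(1280² + 1920²) ≈ 2307.6, ∠N ≈ 56.31°
|D| = √(19984² + 2160²) ≈ 20100, ∠D ≈ 6.17°
∠G = 56.31° − 6.17° = 50.14°

50.1°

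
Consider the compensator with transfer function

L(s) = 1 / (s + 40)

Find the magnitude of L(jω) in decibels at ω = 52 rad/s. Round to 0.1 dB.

-36.3 dB

At s = jω = j52:
pole (s+40): 40 + j52 → |·| = √(40²+52²) = √4304 ≈ 65.605, ∠ = arctan(52/40) ≈ 52.43°
|L| = 1 / 65.605 ≈ 0.015243
Gain = 20 log₁₀(0.015243) ≈ -36.34 dB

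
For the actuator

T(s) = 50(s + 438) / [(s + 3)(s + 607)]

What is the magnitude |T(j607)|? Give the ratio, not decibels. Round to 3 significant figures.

0.0718

At s = jω = j607:
zero (s+438): 438 + j607 → |·| = √(438²+607²) = √560293 ≈ 748.53, ∠ = arctan(607/438) ≈ 54.19°
pole (s+3): 3 + j607 → |·| = √(3²+607²) = √368458 ≈ 607.01, ∠ = arctan(607/3) ≈ 89.72°
pole (s+607): 607 + j607 → |·| = √(607²+607²) = √736898 ≈ 858.43, ∠ = arctan(607/607) ≈ 45.00°
|T| = 50 · 748.53 / 5.2108e+05 ≈ 0.071825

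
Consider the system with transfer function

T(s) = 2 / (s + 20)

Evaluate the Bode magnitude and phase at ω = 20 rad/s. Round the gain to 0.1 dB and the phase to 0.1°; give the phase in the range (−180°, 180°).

-23.0 dB, -45.0°

Substitute s = j20:
Numerator: 2 = 2 + j0
Denominator: (j20) + 20 = 20 + j20
|N| = √(2² + 0²) ≈ 2, ∠N ≈ 0.00°
|D| = √(20² + 20²) ≈ 28.284, ∠D ≈ 45.00°
|T| = 2 / 28.284 ≈ 0.070711
Gain = 20 log₁₀(0.070711) ≈ -23.01 dB
∠T = 0.00° − 45.00° = -45.00°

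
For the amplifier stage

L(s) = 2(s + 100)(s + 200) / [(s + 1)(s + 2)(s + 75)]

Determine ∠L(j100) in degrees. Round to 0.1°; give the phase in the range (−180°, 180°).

At s = jω = j100:
zero (s+100): 100 + j100 → |·| = √(100²+100²) = √20000 ≈ 141.42, ∠ = arctan(100/100) ≈ 45.00°
zero (s+200): 200 + j100 → |·| = √(200²+100²) = √50000 ≈ 223.61, ∠ = arctan(100/200) ≈ 26.57°
pole (s+1): 1 + j100 → |·| = √(1²+100²) = √10001 ≈ 100, ∠ = arctan(100/1) ≈ 89.43°
pole (s+2): 2 + j100 → |·| = √(2²+100²) = √10004 ≈ 100.02, ∠ = arctan(100/2) ≈ 88.85°
pole (s+75): 75 + j100 → |·| = √(75²+100²) = √15625 ≈ 125, ∠ = arctan(100/75) ≈ 53.13°
∠L = 71.57° − 231.41° = -159.84°

-159.8°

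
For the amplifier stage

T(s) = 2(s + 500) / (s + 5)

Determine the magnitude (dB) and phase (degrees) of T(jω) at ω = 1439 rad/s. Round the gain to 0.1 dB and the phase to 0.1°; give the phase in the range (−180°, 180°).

At s = jω = j1439:
zero (s+500): 500 + j1439 → |·| = √(500²+1439²) = √2320721 ≈ 1523.4, ∠ = arctan(1439/500) ≈ 70.84°
pole (s+5): 5 + j1439 → |·| = √(5²+1439²) = √2070746 ≈ 1439, ∠ = arctan(1439/5) ≈ 89.80°
|T| = 2 · 1523.4 / 1439 ≈ 2.1173
Gain = 20 log₁₀(2.1173) ≈ 6.52 dB
∠T = 70.84° − 89.80° = -18.96°

6.5 dB, -19.0°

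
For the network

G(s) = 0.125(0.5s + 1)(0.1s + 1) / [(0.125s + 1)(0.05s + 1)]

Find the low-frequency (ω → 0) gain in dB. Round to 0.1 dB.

-18.1 dB

G(0) = 0.125 · 1 / 1 = 0.125
20 log₁₀(0.125) ≈ -18.06 dB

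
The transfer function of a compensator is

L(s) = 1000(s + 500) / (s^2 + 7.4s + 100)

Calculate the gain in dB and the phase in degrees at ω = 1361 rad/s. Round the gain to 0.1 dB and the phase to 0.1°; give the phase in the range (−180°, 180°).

At s = jω = j1361:
zero (s+500): 500 + j1361 → |·| = √(500²+1361²) = √2102321 ≈ 1449.9, ∠ = arctan(1361/500) ≈ 69.83°
quadratic: (j1361)² + 7.4·j1361 + 100 = -1852221 + j10071.4 → |·| ≈ 1.8522e+06, ∠ ≈ 179.69°
|L| = 1000 · 1449.9 / 1.8522e+06 ≈ 0.7828
Gain = 20 log₁₀(0.7828) ≈ -2.13 dB
∠L = 69.83° − 179.69° = -109.86°

-2.1 dB, -109.9°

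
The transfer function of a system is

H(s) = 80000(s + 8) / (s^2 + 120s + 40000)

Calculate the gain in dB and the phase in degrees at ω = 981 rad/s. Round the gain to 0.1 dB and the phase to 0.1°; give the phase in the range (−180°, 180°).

38.5 dB, -83.2°

At s = jω = j981:
zero (s+8): 8 + j981 → |·| = √(8²+981²) = √962425 ≈ 981.03, ∠ = arctan(981/8) ≈ 89.53°
quadratic: (j981)² + 120·j981 + 40000 = -922361 + j117720 → |·| ≈ 9.2984e+05, ∠ ≈ 172.73°
|H| = 80000 · 981.03 / 9.2984e+05 ≈ 84.404
Gain = 20 log₁₀(84.404) ≈ 38.53 dB
∠H = 89.53° − 172.73° = -83.20°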